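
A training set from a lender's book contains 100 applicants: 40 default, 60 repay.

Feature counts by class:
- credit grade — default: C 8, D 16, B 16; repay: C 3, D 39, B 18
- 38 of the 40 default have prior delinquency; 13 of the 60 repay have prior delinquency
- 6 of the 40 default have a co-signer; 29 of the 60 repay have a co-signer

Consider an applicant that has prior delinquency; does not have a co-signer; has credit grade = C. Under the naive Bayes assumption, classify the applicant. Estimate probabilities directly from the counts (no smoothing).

default

default: (40/100) × (8/40) × (38/40) × (34/40) = 0.0646
repay: (60/100) × (3/60) × (13/60) × (31/60) ≈ 0.00335833
Highest score → default.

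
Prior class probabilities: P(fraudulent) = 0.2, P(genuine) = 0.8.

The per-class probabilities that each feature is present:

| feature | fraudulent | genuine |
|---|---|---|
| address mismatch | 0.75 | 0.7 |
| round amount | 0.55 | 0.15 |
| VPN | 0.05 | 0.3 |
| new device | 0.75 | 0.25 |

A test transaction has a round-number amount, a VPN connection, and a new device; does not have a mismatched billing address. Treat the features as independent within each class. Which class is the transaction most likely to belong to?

genuine

fraudulent: 0.2 × (1−0.75) × 0.55 × 0.05 × 0.75 = 0.00103125
genuine: 0.8 × (1−0.7) × 0.15 × 0.3 × 0.25 = 0.0027
Highest score → genuine.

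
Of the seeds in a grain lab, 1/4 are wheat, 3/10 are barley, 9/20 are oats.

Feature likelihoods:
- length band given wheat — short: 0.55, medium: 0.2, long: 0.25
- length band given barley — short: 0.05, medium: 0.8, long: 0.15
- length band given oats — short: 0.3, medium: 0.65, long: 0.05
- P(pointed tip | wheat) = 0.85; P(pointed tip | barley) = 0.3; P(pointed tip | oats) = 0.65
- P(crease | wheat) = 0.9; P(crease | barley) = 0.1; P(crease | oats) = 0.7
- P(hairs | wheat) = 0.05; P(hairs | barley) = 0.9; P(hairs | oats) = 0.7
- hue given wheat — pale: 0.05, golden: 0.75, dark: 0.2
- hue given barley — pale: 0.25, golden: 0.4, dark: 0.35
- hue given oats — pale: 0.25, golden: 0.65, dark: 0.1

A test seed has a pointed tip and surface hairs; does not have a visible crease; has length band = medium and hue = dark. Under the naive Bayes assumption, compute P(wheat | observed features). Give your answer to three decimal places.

0.002

wheat: 0.25 × 0.2 × 0.85 × (1−0.9) × 0.05 × 0.2 = 0.0000425
barley: 0.3 × 0.8 × 0.3 × (1−0.1) × 0.9 × 0.35 = 0.020412
oats: 0.45 × 0.65 × 0.65 × (1−0.7) × 0.7 × 0.1 = 0.003992625
P(wheat | x) = 0.0000425 / 0.024447125 ≈ 0.002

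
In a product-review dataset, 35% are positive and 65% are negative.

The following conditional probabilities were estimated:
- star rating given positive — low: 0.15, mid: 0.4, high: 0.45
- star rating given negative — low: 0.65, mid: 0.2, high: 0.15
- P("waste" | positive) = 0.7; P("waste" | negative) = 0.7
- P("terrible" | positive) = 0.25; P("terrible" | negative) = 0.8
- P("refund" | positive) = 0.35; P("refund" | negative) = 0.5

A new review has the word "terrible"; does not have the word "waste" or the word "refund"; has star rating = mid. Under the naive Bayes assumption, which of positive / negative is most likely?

negative

positive: 0.35 × 0.4 × (1−0.7) × 0.25 × (1−0.35) = 0.006825
negative: 0.65 × 0.2 × (1−0.7) × 0.8 × (1−0.5) = 0.0156
Highest score → negative.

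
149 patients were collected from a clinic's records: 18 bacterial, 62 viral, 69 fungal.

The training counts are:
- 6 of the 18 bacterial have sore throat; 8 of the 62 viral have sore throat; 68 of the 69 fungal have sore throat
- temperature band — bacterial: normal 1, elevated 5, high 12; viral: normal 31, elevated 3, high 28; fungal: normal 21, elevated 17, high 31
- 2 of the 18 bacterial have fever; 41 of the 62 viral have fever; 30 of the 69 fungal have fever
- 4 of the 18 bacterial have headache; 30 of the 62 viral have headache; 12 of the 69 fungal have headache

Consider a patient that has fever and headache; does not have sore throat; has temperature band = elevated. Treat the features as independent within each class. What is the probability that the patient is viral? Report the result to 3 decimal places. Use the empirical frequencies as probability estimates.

bacterial: (18/149) × (12/18) × (5/18) × (2/18) × (4/18) ≈ 0.000552379
viral: (62/149) × (54/62) × (3/62) × (41/62) × (30/62) ≈ 0.00561124
fungal: (69/149) × (1/69) × (17/69) × (30/69) × (12/69) ≈ 0.000125031
P(viral | x) = 0.00561124 / 0.00628865 ≈ 0.892

0.892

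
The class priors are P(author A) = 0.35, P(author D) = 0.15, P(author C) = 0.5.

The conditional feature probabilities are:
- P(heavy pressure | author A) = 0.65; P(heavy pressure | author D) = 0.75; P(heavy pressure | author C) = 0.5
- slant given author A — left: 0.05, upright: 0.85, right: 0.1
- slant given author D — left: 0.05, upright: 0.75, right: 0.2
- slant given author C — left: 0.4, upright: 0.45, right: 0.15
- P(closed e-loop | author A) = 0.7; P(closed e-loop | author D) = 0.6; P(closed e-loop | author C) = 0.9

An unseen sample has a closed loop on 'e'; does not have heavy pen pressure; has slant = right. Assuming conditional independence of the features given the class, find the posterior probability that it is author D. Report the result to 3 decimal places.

0.096

author A: 0.35 × (1−0.65) × 0.1 × 0.7 = 0.008575
author D: 0.15 × (1−0.75) × 0.2 × 0.6 = 0.0045
author C: 0.5 × (1−0.5) × 0.15 × 0.9 = 0.03375
P(author D | x) = 0.0045 / 0.046825 ≈ 0.096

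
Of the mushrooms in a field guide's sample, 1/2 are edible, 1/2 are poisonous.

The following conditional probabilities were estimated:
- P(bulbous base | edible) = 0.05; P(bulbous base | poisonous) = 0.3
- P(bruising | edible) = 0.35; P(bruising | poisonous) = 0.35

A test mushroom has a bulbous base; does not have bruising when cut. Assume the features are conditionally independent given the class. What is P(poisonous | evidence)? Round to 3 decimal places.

0.857

edible: 0.5 × 0.05 × (1−0.35) = 0.01625
poisonous: 0.5 × 0.3 × (1−0.35) = 0.0975
P(poisonous | x) = 0.0975 / 0.11375 ≈ 0.857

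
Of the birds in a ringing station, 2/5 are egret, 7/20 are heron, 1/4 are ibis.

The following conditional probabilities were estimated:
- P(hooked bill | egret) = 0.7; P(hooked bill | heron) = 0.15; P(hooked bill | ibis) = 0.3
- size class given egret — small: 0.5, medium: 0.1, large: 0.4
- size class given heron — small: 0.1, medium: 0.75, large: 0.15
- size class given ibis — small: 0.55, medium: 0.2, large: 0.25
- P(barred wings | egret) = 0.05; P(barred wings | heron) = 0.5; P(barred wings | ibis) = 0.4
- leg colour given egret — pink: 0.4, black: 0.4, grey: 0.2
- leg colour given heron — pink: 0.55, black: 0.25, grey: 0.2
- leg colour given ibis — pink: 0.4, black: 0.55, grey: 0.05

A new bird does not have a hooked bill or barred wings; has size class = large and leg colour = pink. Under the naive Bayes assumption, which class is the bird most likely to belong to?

egret

egret: 0.4 × (1−0.7) × 0.4 × (1−0.05) × 0.4 = 0.01824
heron: 0.35 × (1−0.15) × 0.15 × (1−0.5) × 0.55 = 0.012271875
ibis: 0.25 × (1−0.3) × 0.25 × (1−0.4) × 0.4 = 0.0105
Highest score → egret.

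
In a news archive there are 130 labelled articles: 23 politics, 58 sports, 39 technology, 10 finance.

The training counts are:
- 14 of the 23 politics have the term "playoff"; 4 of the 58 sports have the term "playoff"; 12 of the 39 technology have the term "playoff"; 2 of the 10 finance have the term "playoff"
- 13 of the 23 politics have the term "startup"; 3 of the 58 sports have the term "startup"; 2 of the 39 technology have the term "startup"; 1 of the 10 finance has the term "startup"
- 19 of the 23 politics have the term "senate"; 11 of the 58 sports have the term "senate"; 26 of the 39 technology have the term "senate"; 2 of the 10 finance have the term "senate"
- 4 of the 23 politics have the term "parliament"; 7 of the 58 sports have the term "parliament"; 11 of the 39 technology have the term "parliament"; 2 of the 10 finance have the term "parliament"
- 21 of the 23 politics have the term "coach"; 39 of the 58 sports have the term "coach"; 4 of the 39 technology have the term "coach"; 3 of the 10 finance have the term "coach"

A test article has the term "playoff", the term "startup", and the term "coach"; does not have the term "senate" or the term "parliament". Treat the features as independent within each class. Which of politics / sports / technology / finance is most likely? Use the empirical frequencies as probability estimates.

politics: (23/130) × (14/23) × (13/23) × (4/23) × (19/23) × (21/23) ≈ 0.00798453
sports: (58/130) × (4/58) × (3/58) × (47/58) × (51/58) × (39/58) ≈ 0.000762533
technology: (39/130) × (12/39) × (2/39) × (13/39) × (28/39) × (4/39) ≈ 0.000116191
finance: (10/130) × (2/10) × (1/10) × (8/10) × (8/10) × (3/10) ≈ 0.000295385
Highest score → politics.

politics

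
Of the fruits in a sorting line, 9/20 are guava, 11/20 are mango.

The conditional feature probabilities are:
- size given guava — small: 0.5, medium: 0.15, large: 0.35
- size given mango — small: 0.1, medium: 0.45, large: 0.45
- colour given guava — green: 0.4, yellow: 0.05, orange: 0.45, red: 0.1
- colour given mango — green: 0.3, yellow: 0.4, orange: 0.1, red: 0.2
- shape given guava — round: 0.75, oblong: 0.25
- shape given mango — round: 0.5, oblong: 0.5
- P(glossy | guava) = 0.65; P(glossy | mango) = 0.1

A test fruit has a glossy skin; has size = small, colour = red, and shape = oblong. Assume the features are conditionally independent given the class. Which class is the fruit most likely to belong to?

guava: 0.45 × 0.5 × 0.1 × 0.25 × 0.65 = 0.00365625
mango: 0.55 × 0.1 × 0.2 × 0.5 × 0.1 = 0.00055
Highest score → guava.

guava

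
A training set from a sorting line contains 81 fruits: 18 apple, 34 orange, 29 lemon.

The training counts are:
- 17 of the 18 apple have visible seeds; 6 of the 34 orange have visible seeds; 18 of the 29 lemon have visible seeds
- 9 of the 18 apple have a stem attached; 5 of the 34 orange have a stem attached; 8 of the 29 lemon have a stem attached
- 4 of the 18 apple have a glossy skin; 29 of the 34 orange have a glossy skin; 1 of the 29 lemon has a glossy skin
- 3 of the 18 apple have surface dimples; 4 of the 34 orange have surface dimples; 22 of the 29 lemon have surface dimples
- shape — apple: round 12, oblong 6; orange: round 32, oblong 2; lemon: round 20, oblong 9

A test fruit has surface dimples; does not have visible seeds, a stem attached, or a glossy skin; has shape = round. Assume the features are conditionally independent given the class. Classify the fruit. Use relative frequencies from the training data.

apple: (18/81) × (1/18) × (9/18) × (14/18) × (3/18) × (12/18) ≈ 0.000533455
orange: (34/81) × (28/34) × (29/34) × (5/34) × (4/34) × (32/34) ≈ 0.00480104
lemon: (29/81) × (11/29) × (21/29) × (28/29) × (22/29) × (20/29) ≈ 0.0496759
Highest score → lemon.

lemon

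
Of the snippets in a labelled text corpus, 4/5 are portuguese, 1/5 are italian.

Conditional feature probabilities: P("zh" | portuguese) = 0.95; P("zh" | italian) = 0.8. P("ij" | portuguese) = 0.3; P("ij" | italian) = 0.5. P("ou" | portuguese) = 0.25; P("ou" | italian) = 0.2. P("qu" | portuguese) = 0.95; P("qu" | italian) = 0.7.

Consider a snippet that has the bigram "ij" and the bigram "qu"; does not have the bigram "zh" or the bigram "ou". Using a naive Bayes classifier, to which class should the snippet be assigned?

italian

portuguese: 0.8 × (1−0.95) × 0.3 × (1−0.25) × 0.95 = 0.00855
italian: 0.2 × (1−0.8) × 0.5 × (1−0.2) × 0.7 = 0.0112
Highest score → italian.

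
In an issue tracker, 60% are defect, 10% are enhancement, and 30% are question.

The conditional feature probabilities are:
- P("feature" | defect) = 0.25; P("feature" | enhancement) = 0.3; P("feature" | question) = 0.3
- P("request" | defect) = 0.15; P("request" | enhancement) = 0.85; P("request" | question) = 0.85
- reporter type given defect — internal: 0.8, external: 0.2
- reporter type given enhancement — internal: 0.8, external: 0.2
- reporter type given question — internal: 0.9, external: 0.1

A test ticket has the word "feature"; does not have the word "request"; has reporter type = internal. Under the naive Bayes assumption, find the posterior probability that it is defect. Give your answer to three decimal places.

0.866

defect: 0.6 × 0.25 × (1−0.15) × 0.8 = 0.102
enhancement: 0.1 × 0.3 × (1−0.85) × 0.8 = 0.0036
question: 0.3 × 0.3 × (1−0.85) × 0.9 = 0.01215
P(defect | x) = 0.102 / 0.11775 ≈ 0.866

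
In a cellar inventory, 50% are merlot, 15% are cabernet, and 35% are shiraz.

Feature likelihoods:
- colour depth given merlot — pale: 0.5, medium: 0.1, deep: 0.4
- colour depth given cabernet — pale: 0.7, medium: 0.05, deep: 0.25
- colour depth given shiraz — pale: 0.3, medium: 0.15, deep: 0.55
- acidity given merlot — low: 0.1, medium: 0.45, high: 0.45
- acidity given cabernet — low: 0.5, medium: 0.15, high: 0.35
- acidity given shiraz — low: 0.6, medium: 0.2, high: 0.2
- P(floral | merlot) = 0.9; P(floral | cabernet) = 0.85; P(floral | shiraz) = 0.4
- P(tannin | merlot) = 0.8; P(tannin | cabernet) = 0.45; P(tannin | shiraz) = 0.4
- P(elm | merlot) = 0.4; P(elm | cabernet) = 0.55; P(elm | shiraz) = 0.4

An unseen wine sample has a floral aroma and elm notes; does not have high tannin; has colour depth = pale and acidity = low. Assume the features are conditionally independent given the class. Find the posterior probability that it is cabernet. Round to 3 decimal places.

merlot: 0.5 × 0.5 × 0.1 × 0.9 × (1−0.8) × 0.4 = 0.0018
cabernet: 0.15 × 0.7 × 0.5 × 0.85 × (1−0.45) × 0.55 = 0.0134990625
shiraz: 0.35 × 0.3 × 0.6 × 0.4 × (1−0.4) × 0.4 = 0.006048
P(cabernet | x) = 0.0134990625 / 0.0213470625 ≈ 0.632

0.632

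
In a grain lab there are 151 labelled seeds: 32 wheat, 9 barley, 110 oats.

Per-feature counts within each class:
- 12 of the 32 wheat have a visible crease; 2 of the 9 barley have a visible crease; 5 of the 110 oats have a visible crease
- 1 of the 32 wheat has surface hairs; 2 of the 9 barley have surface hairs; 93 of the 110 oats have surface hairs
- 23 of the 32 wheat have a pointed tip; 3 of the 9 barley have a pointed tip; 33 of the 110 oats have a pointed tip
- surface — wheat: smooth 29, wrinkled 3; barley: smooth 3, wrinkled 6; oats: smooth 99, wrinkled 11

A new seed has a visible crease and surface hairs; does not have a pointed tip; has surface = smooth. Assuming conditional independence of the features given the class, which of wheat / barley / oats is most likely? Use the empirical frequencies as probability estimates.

oats

wheat: (32/151) × (12/32) × (1/32) × (9/32) × (29/32) ≈ 0.000632987
barley: (9/151) × (2/9) × (2/9) × (6/9) × (3/9) ≈ 0.000654076
oats: (110/151) × (5/110) × (93/110) × (77/110) × (99/110) ≈ 0.017637
Highest score → oats.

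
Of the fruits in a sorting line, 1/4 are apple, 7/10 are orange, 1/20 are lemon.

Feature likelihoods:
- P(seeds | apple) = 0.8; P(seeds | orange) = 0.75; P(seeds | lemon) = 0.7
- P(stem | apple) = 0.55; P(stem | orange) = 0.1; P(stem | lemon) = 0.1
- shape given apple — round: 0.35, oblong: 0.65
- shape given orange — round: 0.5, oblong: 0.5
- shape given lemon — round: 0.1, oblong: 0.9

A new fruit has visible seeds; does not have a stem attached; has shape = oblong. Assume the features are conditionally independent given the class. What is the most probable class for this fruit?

orange

apple: 0.25 × 0.8 × (1−0.55) × 0.65 = 0.0585
orange: 0.7 × 0.75 × (1−0.1) × 0.5 = 0.23625
lemon: 0.05 × 0.7 × (1−0.1) × 0.9 = 0.02835
Highest score → orange.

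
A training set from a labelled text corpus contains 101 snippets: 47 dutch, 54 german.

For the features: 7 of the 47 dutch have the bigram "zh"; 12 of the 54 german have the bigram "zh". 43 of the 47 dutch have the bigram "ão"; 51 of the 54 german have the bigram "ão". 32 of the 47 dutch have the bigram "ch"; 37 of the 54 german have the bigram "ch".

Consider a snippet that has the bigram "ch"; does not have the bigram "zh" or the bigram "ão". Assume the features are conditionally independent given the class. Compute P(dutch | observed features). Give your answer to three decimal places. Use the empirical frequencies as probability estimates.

dutch: (47/101) × (40/47) × (4/47) × (32/47) ≈ 0.0229484
german: (54/101) × (42/54) × (3/54) × (37/54) ≈ 0.0158294
P(dutch | x) = 0.0229484 / 0.0387778 ≈ 0.592

0.592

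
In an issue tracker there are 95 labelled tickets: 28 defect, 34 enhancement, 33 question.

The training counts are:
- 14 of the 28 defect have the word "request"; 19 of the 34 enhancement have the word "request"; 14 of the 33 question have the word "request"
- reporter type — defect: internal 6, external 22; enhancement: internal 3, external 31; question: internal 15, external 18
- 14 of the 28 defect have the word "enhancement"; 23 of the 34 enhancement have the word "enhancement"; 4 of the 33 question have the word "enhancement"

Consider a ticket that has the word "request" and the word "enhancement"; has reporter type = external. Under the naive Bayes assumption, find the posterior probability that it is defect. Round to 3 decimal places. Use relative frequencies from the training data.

0.303

defect: (28/95) × (14/28) × (22/28) × (14/28) ≈ 0.0578947
enhancement: (34/95) × (19/34) × (31/34) × (23/34) ≈ 0.123356
question: (33/95) × (14/33) × (18/33) × (4/33) ≈ 0.00974337
P(defect | x) = 0.0578947 / 0.19099407 ≈ 0.303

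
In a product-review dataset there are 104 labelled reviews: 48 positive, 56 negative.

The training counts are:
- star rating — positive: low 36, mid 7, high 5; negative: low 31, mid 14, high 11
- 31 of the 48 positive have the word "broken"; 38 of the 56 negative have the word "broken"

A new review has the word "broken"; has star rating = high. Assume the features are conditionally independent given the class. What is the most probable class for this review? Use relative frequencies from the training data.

positive: (48/104) × (5/48) × (31/48) ≈ 0.0310497
negative: (56/104) × (11/56) × (38/56) ≈ 0.071772
Highest score → negative.

negative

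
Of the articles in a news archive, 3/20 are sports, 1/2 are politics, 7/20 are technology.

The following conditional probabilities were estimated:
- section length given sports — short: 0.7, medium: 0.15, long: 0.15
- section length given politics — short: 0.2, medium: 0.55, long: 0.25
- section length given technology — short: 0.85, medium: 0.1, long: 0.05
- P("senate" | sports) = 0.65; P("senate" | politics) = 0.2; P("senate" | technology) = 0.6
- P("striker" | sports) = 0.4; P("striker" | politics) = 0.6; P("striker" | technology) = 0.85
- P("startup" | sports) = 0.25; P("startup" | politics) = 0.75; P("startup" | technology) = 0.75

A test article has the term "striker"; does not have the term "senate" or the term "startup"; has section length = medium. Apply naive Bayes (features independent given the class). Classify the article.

politics

sports: 0.15 × 0.15 × (1−0.65) × 0.4 × (1−0.25) = 0.0023625
politics: 0.5 × 0.55 × (1−0.2) × 0.6 × (1−0.75) = 0.033
technology: 0.35 × 0.1 × (1−0.6) × 0.85 × (1−0.75) = 0.002975
Highest score → politics.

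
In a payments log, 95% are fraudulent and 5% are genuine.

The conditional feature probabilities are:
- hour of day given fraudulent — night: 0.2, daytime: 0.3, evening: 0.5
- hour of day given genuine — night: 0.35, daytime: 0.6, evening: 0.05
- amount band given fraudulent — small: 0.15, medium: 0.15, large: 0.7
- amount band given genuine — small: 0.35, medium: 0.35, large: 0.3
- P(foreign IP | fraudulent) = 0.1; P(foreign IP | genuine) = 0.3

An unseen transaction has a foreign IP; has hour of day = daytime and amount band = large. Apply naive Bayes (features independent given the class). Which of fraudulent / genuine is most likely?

fraudulent

fraudulent: 0.95 × 0.3 × 0.7 × 0.1 = 0.01995
genuine: 0.05 × 0.6 × 0.3 × 0.3 = 0.0027
Highest score → fraudulent.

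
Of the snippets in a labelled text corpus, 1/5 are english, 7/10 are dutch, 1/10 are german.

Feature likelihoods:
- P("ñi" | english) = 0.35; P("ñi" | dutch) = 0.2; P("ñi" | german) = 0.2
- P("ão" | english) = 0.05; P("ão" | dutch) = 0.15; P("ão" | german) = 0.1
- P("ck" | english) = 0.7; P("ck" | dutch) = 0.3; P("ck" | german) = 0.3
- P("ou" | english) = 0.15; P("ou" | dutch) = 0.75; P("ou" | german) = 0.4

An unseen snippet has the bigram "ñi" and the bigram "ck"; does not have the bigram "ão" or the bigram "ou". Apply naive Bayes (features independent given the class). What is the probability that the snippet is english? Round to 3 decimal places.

0.765

english: 0.2 × 0.35 × (1−0.05) × 0.7 × (1−0.15) = 0.0395675
dutch: 0.7 × 0.2 × (1−0.15) × 0.3 × (1−0.75) = 0.008925
german: 0.1 × 0.2 × (1−0.1) × 0.3 × (1−0.4) = 0.00324
P(english | x) = 0.0395675 / 0.0517325 ≈ 0.765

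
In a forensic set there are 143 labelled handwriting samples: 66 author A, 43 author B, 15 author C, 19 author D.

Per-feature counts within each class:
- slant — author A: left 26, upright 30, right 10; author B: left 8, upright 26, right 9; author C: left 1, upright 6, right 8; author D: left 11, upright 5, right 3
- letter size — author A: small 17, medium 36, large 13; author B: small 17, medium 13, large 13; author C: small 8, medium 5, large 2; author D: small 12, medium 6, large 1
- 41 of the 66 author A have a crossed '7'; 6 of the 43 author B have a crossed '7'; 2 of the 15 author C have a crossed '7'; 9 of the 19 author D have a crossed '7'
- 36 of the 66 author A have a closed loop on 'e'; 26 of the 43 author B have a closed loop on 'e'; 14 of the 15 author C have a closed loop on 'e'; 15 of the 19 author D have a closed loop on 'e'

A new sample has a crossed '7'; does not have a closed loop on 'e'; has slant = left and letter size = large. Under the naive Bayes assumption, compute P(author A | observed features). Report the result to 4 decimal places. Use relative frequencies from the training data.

0.8826

author A: (66/143) × (26/66) × (13/66) × (41/66) × (30/66) ≈ 0.0101124
author B: (43/143) × (8/43) × (13/43) × (6/43) × (17/43) ≈ 0.000933022
author C: (15/143) × (1/15) × (2/15) × (2/15) × (1/15) ≈ 0.00000828801
author D: (19/143) × (11/19) × (1/19) × (9/19) × (4/19) ≈ 0.000403737
P(author A | x) = 0.0101124 / 0.01145744701 ≈ 0.8826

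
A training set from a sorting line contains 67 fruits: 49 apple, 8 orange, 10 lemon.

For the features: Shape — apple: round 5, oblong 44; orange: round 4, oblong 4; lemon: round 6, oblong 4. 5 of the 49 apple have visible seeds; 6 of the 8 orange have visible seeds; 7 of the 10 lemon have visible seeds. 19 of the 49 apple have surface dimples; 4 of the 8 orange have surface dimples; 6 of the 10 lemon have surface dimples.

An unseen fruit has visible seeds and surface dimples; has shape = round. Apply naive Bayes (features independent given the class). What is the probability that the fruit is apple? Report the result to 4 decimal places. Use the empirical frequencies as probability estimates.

apple: (49/67) × (5/49) × (5/49) × (19/49) ≈ 0.00295275
orange: (8/67) × (4/8) × (6/8) × (4/8) ≈ 0.0223881
lemon: (10/67) × (6/10) × (7/10) × (6/10) ≈ 0.0376119
P(apple | x) = 0.00295275 / 0.06295275 ≈ 0.0469

0.0469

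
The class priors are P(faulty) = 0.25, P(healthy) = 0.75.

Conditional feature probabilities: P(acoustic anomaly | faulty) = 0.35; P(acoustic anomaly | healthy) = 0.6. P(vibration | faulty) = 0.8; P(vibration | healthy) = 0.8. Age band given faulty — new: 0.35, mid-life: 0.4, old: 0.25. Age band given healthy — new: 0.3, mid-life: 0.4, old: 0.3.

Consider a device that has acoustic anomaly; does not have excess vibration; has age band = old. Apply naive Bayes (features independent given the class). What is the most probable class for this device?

healthy

faulty: 0.25 × 0.35 × (1−0.8) × 0.25 = 0.004375
healthy: 0.75 × 0.6 × (1−0.8) × 0.3 = 0.027
Highest score → healthy.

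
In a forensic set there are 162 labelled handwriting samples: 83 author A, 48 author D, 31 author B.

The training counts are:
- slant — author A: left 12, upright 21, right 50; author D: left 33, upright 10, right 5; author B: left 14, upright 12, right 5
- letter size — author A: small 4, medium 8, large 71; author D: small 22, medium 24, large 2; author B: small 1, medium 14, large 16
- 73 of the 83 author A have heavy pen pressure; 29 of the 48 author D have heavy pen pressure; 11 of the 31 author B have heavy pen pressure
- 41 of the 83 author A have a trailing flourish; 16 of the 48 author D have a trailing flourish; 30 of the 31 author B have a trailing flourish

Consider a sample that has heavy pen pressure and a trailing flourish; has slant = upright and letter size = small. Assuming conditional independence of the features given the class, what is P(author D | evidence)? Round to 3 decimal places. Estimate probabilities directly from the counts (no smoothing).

0.617

author A: (83/162) × (21/83) × (4/83) × (73/83) × (41/83) ≈ 0.00271417
author D: (48/162) × (10/48) × (22/48) × (29/48) × (16/48) ≈ 0.00569773
author B: (31/162) × (12/31) × (1/31) × (11/31) × (30/31) ≈ 0.000820531
P(author D | x) = 0.00569773 / 0.009232431 ≈ 0.617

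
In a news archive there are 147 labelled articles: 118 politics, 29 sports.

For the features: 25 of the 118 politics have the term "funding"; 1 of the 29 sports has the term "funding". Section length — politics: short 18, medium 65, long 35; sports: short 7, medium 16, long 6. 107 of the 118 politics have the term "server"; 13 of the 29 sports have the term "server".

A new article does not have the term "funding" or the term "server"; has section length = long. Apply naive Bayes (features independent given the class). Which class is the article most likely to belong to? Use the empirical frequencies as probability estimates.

sports

politics: (118/147) × (93/118) × (35/118) × (11/118) ≈ 0.0174929
sports: (29/147) × (28/29) × (6/29) × (16/29) ≈ 0.0217428
Highest score → sports.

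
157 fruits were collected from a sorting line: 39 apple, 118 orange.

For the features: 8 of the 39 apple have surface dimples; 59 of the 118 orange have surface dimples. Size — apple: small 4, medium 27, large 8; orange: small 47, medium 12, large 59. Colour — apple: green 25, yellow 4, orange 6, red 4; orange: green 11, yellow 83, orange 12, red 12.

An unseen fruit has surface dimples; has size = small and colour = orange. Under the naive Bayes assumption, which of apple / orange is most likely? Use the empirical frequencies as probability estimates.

orange

apple: (39/157) × (8/39) × (4/39) × (6/39) ≈ 0.00080403
orange: (118/157) × (59/118) × (47/118) × (12/118) ≈ 0.0152219
Highest score → orange.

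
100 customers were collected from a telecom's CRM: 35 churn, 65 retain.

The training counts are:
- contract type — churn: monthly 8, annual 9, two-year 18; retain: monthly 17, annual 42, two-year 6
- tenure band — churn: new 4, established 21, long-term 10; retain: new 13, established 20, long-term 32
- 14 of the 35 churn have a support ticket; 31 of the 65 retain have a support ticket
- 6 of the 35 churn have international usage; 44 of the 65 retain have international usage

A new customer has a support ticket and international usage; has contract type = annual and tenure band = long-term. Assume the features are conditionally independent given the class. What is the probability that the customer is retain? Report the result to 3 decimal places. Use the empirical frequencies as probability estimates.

0.974

churn: (35/100) × (9/35) × (10/35) × (14/35) × (6/35) ≈ 0.00176327
retain: (65/100) × (42/65) × (32/65) × (31/65) × (44/65) ≈ 0.0667534
P(retain | x) = 0.0667534 / 0.06851667 ≈ 0.974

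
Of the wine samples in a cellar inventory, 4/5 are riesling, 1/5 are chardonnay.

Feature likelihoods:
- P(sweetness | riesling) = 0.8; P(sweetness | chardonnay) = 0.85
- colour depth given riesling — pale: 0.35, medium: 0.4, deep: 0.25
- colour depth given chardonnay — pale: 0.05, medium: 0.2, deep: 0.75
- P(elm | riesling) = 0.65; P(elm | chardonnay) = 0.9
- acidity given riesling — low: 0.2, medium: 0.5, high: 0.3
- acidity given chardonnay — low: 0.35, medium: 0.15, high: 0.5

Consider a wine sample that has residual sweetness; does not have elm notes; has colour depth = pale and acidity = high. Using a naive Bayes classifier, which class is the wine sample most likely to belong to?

riesling

riesling: 0.8 × 0.8 × 0.35 × (1−0.65) × 0.3 = 0.02352
chardonnay: 0.2 × 0.85 × 0.05 × (1−0.9) × 0.5 = 0.000425
Highest score → riesling.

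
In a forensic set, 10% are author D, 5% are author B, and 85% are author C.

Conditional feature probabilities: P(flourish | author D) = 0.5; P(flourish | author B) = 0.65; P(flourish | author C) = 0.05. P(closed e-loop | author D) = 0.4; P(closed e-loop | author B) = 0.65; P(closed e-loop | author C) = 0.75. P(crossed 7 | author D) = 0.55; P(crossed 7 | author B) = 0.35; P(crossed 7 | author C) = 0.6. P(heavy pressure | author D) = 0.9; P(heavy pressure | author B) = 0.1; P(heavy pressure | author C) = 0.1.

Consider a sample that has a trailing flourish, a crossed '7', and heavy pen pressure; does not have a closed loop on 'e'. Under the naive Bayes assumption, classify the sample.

author D

author D: 0.1 × 0.5 × (1−0.4) × 0.55 × 0.9 = 0.01485
author B: 0.05 × 0.65 × (1−0.65) × 0.35 × 0.1 = 0.000398125
author C: 0.85 × 0.05 × (1−0.75) × 0.6 × 0.1 = 0.0006375
Highest score → author D.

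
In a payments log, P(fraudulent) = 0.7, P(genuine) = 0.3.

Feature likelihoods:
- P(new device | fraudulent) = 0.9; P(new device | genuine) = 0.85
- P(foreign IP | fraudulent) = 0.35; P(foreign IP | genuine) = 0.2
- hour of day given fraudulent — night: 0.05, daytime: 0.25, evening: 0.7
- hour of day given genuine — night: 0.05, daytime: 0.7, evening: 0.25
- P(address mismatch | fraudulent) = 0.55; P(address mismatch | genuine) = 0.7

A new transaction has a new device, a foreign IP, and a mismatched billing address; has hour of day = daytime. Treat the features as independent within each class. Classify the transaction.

fraudulent

fraudulent: 0.7 × 0.9 × 0.35 × 0.25 × 0.55 = 0.03031875
genuine: 0.3 × 0.85 × 0.2 × 0.7 × 0.7 = 0.02499
Highest score → fraudulent.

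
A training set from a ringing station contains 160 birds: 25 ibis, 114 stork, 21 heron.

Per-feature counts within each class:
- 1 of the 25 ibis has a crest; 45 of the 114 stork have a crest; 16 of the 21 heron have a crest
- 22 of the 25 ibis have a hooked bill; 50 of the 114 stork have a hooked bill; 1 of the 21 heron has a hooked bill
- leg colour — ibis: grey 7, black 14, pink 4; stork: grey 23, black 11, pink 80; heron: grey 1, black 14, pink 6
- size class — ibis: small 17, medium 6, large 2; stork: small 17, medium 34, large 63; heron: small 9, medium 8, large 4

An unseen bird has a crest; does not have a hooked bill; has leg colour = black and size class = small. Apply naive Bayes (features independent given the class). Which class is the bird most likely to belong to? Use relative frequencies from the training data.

ibis: (25/160) × (1/25) × (3/25) × (14/25) × (17/25) = 0.0002856
stork: (114/160) × (45/114) × (64/114) × (11/114) × (17/114) ≈ 0.00227195
heron: (21/160) × (16/21) × (20/21) × (14/21) × (9/21) ≈ 0.0272109
Highest score → heron.

heron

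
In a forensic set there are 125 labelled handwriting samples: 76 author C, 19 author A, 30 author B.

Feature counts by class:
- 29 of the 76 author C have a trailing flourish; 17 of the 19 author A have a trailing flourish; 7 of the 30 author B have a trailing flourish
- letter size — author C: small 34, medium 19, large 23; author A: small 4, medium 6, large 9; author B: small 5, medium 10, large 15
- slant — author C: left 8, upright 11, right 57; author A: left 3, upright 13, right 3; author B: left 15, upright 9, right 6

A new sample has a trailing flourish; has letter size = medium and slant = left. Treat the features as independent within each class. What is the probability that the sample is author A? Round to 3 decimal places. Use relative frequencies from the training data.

author C: (76/125) × (29/76) × (19/76) × (8/76) ≈ 0.00610526
author A: (19/125) × (17/19) × (6/19) × (3/19) ≈ 0.00678116
author B: (30/125) × (7/30) × (10/30) × (15/30) ≈ 0.00933333
P(author A | x) = 0.00678116 / 0.02221975 ≈ 0.305

0.305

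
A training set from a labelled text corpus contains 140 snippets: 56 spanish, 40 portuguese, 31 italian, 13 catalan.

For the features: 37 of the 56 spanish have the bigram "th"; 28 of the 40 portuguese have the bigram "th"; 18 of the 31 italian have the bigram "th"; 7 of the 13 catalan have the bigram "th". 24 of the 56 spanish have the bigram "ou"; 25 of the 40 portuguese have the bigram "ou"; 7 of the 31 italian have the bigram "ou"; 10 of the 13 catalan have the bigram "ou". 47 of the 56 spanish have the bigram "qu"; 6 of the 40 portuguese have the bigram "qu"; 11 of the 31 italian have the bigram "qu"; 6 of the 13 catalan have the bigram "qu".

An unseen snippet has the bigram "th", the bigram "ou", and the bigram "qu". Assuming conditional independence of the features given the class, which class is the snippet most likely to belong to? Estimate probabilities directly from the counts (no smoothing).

spanish: (56/140) × (37/56) × (24/56) × (47/56) ≈ 0.095062
portuguese: (40/140) × (28/40) × (25/40) × (6/40) = 0.01875
italian: (31/140) × (18/31) × (7/31) × (11/31) ≈ 0.0103018
catalan: (13/140) × (7/13) × (10/13) × (6/13) ≈ 0.0177515
Highest score → spanish.

spanish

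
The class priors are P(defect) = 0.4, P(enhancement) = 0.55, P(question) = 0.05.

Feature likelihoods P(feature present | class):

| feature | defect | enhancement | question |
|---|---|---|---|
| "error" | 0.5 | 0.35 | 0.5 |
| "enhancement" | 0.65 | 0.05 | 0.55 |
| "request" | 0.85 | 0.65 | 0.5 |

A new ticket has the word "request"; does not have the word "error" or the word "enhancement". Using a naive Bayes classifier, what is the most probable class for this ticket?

enhancement

defect: 0.4 × (1−0.5) × (1−0.65) × 0.85 = 0.0595
enhancement: 0.55 × (1−0.35) × (1−0.05) × 0.65 = 0.22075625
question: 0.05 × (1−0.5) × (1−0.55) × 0.5 = 0.005625
Highest score → enhancement.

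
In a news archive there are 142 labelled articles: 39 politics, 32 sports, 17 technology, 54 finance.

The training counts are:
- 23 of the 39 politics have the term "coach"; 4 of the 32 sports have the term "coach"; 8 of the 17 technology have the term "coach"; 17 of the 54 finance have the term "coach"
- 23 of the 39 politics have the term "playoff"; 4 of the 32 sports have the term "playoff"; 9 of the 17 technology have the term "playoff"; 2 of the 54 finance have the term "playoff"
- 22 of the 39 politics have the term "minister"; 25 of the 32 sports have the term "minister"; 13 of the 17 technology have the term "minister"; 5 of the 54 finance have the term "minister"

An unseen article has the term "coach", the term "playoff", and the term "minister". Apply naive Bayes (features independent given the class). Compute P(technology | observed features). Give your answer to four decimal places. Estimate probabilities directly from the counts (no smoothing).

0.2856

politics: (39/142) × (23/39) × (23/39) × (22/39) ≈ 0.0538841
sports: (32/142) × (4/32) × (4/32) × (25/32) ≈ 0.00275088
technology: (17/142) × (8/17) × (9/17) × (13/17) ≈ 0.0228081
finance: (54/142) × (17/54) × (2/54) × (5/54) ≈ 0.000410557
P(technology | x) = 0.0228081 / 0.079853637 ≈ 0.2856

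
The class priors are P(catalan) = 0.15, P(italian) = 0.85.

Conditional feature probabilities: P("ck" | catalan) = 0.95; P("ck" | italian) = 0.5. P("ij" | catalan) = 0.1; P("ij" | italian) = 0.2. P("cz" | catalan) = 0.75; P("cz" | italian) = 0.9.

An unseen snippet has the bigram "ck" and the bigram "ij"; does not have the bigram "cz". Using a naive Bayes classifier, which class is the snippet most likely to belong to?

italian

catalan: 0.15 × 0.95 × 0.1 × (1−0.75) = 0.0035625
italian: 0.85 × 0.5 × 0.2 × (1−0.9) = 0.0085
Highest score → italian.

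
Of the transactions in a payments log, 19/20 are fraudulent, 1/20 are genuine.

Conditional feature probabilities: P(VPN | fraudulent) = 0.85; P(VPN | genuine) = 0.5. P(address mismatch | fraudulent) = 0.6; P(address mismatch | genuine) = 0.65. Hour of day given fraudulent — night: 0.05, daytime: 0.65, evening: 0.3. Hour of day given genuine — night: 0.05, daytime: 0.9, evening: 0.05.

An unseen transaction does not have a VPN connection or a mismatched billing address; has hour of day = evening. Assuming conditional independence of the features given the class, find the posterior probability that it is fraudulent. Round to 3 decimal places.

fraudulent: 0.95 × (1−0.85) × (1−0.6) × 0.3 = 0.0171
genuine: 0.05 × (1−0.5) × (1−0.65) × 0.05 = 0.0004375
P(fraudulent | x) = 0.0171 / 0.0175375 ≈ 0.975

0.975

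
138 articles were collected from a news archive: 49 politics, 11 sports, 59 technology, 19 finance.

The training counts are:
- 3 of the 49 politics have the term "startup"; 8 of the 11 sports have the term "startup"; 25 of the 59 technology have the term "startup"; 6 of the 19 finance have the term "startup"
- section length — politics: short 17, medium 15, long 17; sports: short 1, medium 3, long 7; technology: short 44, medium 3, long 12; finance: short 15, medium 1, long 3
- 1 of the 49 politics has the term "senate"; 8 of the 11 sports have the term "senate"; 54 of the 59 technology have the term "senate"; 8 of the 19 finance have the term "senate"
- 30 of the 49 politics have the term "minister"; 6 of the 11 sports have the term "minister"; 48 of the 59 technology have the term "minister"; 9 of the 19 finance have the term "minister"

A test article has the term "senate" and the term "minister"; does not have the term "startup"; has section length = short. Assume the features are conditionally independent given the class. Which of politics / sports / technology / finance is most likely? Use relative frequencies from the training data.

technology

politics: (49/138) × (46/49) × (17/49) × (1/49) × (30/49) ≈ 0.00144498
sports: (11/138) × (3/11) × (1/11) × (8/11) × (6/11) ≈ 0.000783981
technology: (59/138) × (34/59) × (44/59) × (54/59) × (48/59) ≈ 0.136814
finance: (19/138) × (13/19) × (15/19) × (8/19) × (9/19) ≈ 0.0148329
Highest score → technology.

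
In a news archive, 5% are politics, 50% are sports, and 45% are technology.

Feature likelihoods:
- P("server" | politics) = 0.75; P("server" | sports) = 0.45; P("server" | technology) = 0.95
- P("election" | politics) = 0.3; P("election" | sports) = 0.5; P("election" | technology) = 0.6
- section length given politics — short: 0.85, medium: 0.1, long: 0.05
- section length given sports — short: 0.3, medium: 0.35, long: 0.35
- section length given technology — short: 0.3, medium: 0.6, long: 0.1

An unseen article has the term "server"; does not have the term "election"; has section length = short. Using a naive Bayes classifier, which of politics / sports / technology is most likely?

technology

politics: 0.05 × 0.75 × (1−0.3) × 0.85 = 0.0223125
sports: 0.5 × 0.45 × (1−0.5) × 0.3 = 0.03375
technology: 0.45 × 0.95 × (1−0.6) × 0.3 = 0.0513
Highest score → technology.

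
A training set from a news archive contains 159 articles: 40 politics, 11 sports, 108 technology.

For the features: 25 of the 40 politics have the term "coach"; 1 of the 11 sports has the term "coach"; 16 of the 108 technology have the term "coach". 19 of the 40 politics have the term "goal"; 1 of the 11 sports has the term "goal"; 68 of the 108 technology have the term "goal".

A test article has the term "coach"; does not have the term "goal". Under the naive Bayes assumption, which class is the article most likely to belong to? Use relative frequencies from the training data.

politics: (40/159) × (25/40) × (21/40) ≈ 0.0825472
sports: (11/159) × (1/11) × (10/11) ≈ 0.00571755
technology: (108/159) × (16/108) × (40/108) ≈ 0.03727
Highest score → politics.

politics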